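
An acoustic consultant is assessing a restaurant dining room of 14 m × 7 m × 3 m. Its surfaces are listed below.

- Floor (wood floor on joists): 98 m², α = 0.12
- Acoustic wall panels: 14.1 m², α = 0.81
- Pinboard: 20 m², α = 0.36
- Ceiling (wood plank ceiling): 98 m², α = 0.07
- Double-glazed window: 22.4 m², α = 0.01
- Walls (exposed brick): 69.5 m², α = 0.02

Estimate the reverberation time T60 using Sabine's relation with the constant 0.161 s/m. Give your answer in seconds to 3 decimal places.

1.218 s

Summing Sᵢαᵢ: 11.760 + 11.421 + 7.200 + 6.860 + 0.224 + 1.390 → A = 38.855 sabins.
V = 14·7·3 = 294 m³.
Sabine: RT60 = 0.161 × 294 / 38.855 = 1.218 s.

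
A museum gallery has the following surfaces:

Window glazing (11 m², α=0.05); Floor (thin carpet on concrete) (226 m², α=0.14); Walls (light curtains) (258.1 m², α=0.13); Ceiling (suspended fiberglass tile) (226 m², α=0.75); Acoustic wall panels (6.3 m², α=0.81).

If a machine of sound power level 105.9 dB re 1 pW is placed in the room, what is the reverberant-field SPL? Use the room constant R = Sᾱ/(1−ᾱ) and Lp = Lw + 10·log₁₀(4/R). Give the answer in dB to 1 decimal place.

Σ(Sᵢαᵢ) = 11·0.05 + 226·0.14 + 258.1·0.13 + 226·0.75 + 6.3·0.81 = 240.346; total area S = 727.4 m².
ᾱ = 240.346/727.4 = 0.3304; R = Sᾱ/(1−ᾱ) = 240.346/(1−0.3304) = 358.940 m².
Lp = Lw + 10 log₁₀(4/R) = 105.9 -19.53 = 86.4 dB.

86.4 dB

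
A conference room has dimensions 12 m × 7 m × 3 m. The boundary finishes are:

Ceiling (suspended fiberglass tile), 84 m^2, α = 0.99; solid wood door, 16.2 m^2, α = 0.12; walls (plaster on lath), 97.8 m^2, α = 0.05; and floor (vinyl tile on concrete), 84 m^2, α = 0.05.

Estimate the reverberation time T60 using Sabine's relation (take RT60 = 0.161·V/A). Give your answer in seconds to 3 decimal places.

0.431 seconds

Equivalent absorption area: A = 84×0.99 + 16.2×0.12 + 97.8×0.05 + 84×0.05 = 94.194 m^2.
V = 12·7·3 = 252 m³.
Sabine: RT60 = 0.161 × 252 / 94.194 = 0.431 s.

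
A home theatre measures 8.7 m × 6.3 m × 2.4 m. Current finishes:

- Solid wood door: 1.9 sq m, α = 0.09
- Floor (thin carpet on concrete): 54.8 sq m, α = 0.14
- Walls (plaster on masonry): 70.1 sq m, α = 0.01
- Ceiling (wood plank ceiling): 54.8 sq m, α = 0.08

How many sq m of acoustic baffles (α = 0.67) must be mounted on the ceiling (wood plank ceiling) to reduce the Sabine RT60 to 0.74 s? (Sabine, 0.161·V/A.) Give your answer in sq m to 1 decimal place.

Equivalent absorption area: A₁ = 1.9×0.09 + 54.8×0.14 + 70.1×0.01 + 54.8×0.08 = 12.928 sq m.
V = 131.544 m³. Target absorption A₂ = 0.161 × 131.544 / 0.74 = 28.620 sabins.
Absorption to add: 28.620 − 12.928 = 15.692 sabins.
Each sq m of panel replacing the ceiling (wood plank ceiling) adds (0.67 − 0.08) = 0.59 sabins.
Panel area = 15.692 / 0.59 = 26.6 sq m.

26.6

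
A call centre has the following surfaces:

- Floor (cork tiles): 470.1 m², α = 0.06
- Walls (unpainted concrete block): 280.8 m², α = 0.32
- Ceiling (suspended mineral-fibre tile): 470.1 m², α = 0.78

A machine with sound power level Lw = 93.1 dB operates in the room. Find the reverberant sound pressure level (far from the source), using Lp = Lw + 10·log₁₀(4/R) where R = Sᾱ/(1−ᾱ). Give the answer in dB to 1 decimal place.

70.1 dB

Σ(Sᵢαᵢ) = 470.1×0.06 + 280.8×0.32 + 470.1×0.78 = 484.740; total area S = 1221.0 m².
ᾱ = 484.740/1221.0 = 0.3970; R = Sᾱ/(1−ᾱ) = 484.740/(1−0.3970) = 803.881 m².
Lp = 93.1 + 10·log₁₀(4/803.881) = 93.1 + (-23.03) = 70.1 dB.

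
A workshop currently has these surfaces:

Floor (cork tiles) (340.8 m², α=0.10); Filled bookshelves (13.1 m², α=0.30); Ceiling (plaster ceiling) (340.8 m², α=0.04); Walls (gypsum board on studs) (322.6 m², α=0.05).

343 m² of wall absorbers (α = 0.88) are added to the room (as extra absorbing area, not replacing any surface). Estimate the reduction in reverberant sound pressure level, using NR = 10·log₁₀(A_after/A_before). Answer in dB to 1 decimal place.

7.4 dB

Total absorption A_before = 340.8·0.10 + 13.1·0.30 + 340.8·0.04 + 322.6·0.05
  = 34.080 + 3.930 + 13.632 + 16.130 = 67.772 m² sabins.
Added absorption = 343 × 0.88 = 301.840 sabins.
New total A_after = 369.612 sabins.
NR = 10·log₁₀(369.612/67.772) = 7.4 dB.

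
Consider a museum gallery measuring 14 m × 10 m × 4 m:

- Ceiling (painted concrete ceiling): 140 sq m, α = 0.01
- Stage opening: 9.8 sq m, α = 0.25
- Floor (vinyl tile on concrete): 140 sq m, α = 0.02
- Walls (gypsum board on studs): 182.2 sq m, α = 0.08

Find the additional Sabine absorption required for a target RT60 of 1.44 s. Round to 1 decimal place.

41.4 sabins

Total absorption A₁ = 140·0.01 + 9.8·0.25 + 140·0.02 + 182.2·0.08
  = 1.400 + 2.450 + 2.800 + 14.576 = 21.226 sq m sabins.
V = 560 m³. Required absorption A₂ = 0.161 × 560 / 1.44 = 62.611 sabins.
Shortfall: 62.611 − 21.226 = 41.4 sabins.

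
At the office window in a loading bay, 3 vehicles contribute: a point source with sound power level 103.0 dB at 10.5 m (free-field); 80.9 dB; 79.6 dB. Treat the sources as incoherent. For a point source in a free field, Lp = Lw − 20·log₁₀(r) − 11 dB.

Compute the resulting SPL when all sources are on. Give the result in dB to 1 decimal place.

83.6 dB

Source at 10.5 m: Lp = 103.0 − 20·log₁₀(10.5) − 11 = 71.6 dB.
Sum in the linear (power) domain: Σ 10^(Lᵢ/10) = 10^(71.6/10) + 10^(80.9/10) + 10^(79.6/10) = 2.287e+08.
L_total = 10·log₁₀(2.287e+08) = 83.6 dB.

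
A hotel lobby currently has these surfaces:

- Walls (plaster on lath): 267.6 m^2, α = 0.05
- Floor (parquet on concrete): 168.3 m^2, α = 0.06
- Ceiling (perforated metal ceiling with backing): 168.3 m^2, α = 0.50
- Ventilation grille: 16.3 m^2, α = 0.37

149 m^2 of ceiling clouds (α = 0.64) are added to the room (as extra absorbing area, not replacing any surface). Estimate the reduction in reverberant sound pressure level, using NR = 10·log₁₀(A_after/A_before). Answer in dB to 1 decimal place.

2.6 dB

Total absorption A_before = 267.6*0.05 + 168.3*0.06 + 168.3*0.50 + 16.3*0.37
  = 13.380 + 10.098 + 84.150 + 6.031 = 113.659 m^2 sabins.
Treatment contributes 149·0.64 = 95.360 sabins.
A_after = 113.659 + 95.360 = 209.019 sabins.
NR = 10·log₁₀(209.019/113.659) = 2.6 dB.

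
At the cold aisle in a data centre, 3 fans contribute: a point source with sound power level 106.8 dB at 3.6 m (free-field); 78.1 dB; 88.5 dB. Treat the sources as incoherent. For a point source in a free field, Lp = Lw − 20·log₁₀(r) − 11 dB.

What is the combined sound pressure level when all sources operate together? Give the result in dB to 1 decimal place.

90.3 dB

Source at 3.6 m: Lp = 106.8 − 20·log₁₀(3.6) − 11 = 84.7 dB.
Σ 10^(Lᵢ/10) = 1.068e+09.
Combined level = 10 log₁₀(1.068e+09) = 90.3 dB.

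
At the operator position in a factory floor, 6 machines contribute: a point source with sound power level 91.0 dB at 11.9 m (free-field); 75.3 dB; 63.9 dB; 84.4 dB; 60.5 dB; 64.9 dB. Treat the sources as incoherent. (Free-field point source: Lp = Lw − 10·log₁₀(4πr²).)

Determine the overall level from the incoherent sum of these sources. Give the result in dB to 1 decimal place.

Source at 11.9 m: Lp = 91.0 − 10·log₁₀(4π·11.9²) = 91.0 − 10·log₁₀(1779.524) = 58.5 dB.
Σ 10^(Lᵢ/10) = 3.167e+08.
Back to dB: 10·log₁₀ Σ = 85.0 dB.

85.0 dB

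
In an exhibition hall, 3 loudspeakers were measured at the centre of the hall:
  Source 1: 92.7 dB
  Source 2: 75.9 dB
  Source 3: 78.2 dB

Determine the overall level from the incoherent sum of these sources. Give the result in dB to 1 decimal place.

92.9 dB

Sum in the linear (power) domain: Σ 10^(Lᵢ/10) = 10^(92.7/10) + 10^(75.9/10) + 10^(78.2/10) = 1.967e+09.
Back to dB: 10·log₁₀ Σ = 92.9 dB.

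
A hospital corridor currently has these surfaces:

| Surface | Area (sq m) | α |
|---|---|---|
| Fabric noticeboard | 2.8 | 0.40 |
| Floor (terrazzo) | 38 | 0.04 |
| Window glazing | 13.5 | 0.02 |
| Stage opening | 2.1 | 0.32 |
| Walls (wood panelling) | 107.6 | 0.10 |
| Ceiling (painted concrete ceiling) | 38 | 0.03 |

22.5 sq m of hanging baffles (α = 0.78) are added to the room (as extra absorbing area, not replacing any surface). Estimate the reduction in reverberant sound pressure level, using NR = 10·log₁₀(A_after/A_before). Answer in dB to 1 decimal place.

3.3 dB

Summing Sᵢαᵢ: 1.120 + 1.520 + 0.270 + 0.672 + 10.760 + 1.140 → A_before = 15.482 sabins.
Added absorption = 22.5 × 0.78 = 17.550 sabins.
A_after = 15.482 + 17.550 = 33.032 sabins.
Reduction = 10 log₁₀(A_after/A_before) = 10 log₁₀(2.1336) = 3.3 dB.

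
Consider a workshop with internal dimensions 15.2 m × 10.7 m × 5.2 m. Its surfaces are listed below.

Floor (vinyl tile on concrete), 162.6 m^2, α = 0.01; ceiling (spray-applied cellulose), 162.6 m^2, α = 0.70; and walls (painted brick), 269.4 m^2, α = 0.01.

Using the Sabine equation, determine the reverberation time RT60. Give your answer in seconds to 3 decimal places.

1.153 s

Summing Sᵢαᵢ: 1.626 + 113.820 + 2.694 → A = 118.140 sabins.
Room volume: 845.728 m³.
Sabine: RT60 = 0.161 × 845.728 / 118.140 = 1.153 s.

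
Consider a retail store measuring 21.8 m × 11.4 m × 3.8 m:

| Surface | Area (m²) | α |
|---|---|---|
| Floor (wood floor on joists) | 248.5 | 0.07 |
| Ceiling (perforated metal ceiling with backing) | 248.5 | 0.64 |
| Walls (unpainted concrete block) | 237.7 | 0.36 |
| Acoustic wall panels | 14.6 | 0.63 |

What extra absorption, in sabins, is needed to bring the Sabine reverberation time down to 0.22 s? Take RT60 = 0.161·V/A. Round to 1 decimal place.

419.9 sabins

Total absorption A₁ = 248.5·0.07 + 248.5·0.64 + 237.7·0.36 + 14.6·0.63
  = 17.395 + 159.040 + 85.572 + 9.198 = 271.205 m² sabins.
For T = 0.22 s, need A₂ = 0.161·V/T = 0.161·944.376/0.22 = 691.112 sabins.
Additional absorption ΔA = 691.112 − 271.205 = 419.9 sabins.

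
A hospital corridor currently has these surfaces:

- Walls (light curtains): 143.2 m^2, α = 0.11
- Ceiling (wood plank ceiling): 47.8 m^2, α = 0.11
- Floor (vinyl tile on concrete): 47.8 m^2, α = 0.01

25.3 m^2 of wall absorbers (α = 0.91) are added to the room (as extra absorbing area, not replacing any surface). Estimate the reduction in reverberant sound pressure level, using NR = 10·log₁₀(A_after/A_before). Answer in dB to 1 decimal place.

Equivalent absorption area: A_before = 143.2·0.11 + 47.8·0.11 + 47.8·0.01 = 21.488 m^2.
Added absorption = 25.3 × 0.91 = 23.023 sabins.
A_after = 21.488 + 23.023 = 44.511 sabins.
Reduction = 10 log₁₀(A_after/A_before) = 10 log₁₀(2.0714) = 3.2 dB.

3.2 dB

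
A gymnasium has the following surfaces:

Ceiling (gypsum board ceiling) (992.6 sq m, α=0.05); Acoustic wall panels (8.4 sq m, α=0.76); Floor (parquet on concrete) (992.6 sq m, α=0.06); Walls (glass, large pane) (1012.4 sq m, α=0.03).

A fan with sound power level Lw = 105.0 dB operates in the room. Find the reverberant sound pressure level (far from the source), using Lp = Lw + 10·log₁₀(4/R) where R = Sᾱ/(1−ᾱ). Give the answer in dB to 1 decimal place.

89.2 dB

A = 145.942 sabins; S = 3006.0 sq m.
ᾱ = 145.942/3006.0 = 0.0486; R = Sᾱ/(1−ᾱ) = 145.942/(1−0.0486) = 153.397 sq m.
Lp = 105.0 + 10·log₁₀(4/153.397) = 105.0 + (-15.84) = 89.2 dB.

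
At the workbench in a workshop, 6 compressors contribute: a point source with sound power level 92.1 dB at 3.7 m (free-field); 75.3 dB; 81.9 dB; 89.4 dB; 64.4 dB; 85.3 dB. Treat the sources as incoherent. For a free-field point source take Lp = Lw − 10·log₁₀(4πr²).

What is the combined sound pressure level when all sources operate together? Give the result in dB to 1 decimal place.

91.5 dB

Source at 3.7 m: Lp = 92.1 − 10·log₁₀(4π·3.7²) = 92.1 − 10·log₁₀(172.034) = 69.7 dB.
Σ 10^(Lᵢ/10) = 1.411e+09.
L_total = 10·log₁₀(1.411e+09) = 91.5 dB.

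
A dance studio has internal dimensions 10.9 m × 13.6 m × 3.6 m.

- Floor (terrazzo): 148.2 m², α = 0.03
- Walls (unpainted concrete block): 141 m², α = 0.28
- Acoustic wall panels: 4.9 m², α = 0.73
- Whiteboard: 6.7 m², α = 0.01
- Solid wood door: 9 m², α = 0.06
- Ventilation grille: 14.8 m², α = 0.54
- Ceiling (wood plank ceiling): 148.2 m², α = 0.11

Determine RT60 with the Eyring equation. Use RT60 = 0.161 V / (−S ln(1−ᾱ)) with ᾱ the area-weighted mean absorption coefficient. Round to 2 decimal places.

1.09 s

S = Σ Sᵢ = 472.8 m².
Σ(Sᵢαᵢ) = 148.2×0.03 + 141×0.28 + 4.9×0.73 + 6.7×0.01 + 9×0.06 + 14.8×0.54 + 148.2×0.11 = 72.404.
Mean coefficient ᾱ = A/S = 0.1531.
Eyring denominator: −S ln(1−ᾱ) = 78.566.
V = 10.9 × 13.6 × 3.6 = 533.664 m³.
T = 0.161·V/[−S·ln(1−ᾱ)] = 0.161·533.664/78.566 = 1.09 s.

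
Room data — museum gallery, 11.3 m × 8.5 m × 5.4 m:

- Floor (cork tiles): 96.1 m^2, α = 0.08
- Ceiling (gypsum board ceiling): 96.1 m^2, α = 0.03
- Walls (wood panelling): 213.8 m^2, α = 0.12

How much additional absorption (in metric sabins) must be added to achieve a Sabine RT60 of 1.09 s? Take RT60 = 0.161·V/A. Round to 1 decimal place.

Summing Sᵢαᵢ: 7.688 + 2.883 + 25.656 → A₁ = 36.227 sabins.
For T = 1.09 s, need A₂ = 0.161·V/T = 0.161·518.67/1.09 = 76.611 sabins.
Shortfall: 76.611 − 36.227 = 40.4 sabins.

40.4 sabins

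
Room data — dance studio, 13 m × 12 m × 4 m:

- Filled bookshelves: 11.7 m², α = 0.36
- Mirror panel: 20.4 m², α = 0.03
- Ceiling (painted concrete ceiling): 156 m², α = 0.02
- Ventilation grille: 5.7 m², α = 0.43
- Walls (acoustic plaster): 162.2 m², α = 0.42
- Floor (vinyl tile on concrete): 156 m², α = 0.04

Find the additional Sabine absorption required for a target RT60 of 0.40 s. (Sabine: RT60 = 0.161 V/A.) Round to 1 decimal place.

Equivalent absorption area: A₁ = 11.7·0.36 + 20.4·0.03 + 156·0.02 + 5.7·0.43 + 162.2·0.42 + 156·0.04 = 84.759 m².
Target A₂ = 0.161·624/0.40 = 251.160 sabins (V = 624 m³).
ΔA = A₂ − A₁ = 251.160 − 84.759 = 166.4 sabins.

166.4 sabins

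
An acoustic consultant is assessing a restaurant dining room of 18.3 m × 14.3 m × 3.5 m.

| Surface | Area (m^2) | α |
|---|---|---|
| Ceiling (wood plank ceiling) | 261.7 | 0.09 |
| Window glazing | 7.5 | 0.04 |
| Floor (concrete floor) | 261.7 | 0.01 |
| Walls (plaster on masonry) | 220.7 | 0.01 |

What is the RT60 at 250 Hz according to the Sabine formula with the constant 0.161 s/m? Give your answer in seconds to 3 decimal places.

5.142 s

Total absorption A = 261.7*0.09 + 7.5*0.04 + 261.7*0.01 + 220.7*0.01
  = 23.553 + 0.300 + 2.617 + 2.207 = 28.677 m^2 sabins.
V = 18.3·14.3·3.5 = 915.915 m³.
RT60 = 0.161 · V / A = 0.161 × 915.915 / 28.677 = 5.142 s.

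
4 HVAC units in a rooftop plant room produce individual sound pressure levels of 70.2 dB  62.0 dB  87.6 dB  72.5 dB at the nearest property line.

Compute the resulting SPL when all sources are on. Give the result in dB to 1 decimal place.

Σ 10^(Lᵢ/10) = 6.053e+08.
Combined level = 10 log₁₀(6.053e+08) = 87.8 dB.

87.8 dB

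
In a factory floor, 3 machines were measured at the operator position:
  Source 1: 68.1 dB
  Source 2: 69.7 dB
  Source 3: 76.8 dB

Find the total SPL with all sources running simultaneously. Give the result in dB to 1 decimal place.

Σ 10^(Lᵢ/10) = 6.365e+07.
Combined level = 10 log₁₀(6.365e+07) = 78.0 dB.

78.0 dB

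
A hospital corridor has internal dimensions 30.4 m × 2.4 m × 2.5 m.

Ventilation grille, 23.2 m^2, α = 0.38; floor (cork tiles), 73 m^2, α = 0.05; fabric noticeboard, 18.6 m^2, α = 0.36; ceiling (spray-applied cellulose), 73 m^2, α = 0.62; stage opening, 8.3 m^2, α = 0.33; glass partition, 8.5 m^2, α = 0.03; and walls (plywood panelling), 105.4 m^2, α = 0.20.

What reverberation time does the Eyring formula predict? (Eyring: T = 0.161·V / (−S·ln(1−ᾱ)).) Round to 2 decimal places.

Total surface area S = 23.2 + 73 + 18.6 + 73 + 8.3 + 8.5 + 105.4 = 310.0 m^2.
Absorption A = 23.2·0.38 + 73·0.05 + 18.6·0.36 + 73·0.62 + 8.3·0.33 + 8.5·0.03 + 105.4·0.20 = 88.496 sabins.
ᾱ = 88.496 / 310.0 = 0.2855.
Eyring denominator: −S ln(1−ᾱ) = 104.213.
V = 30.4 × 2.4 × 2.5 = 182.4 m³.
RT60 = 0.161 × 182.4 / 104.213 = 0.28 s.

0.28 s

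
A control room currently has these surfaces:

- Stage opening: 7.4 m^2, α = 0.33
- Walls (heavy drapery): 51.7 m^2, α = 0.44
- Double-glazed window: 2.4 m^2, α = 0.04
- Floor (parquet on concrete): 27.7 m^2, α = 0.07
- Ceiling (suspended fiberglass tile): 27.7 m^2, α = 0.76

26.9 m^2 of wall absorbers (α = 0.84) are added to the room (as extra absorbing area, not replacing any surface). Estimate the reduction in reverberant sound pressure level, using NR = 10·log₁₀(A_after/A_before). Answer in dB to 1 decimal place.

Total absorption A_before = 7.4·0.33 + 51.7·0.44 + 2.4·0.04 + 27.7·0.07 + 27.7·0.76
  = 2.442 + 22.748 + 0.096 + 1.939 + 21.052 = 48.277 m^2 sabins.
Treatment contributes 26.9·0.84 = 22.596 sabins.
A_after = 48.277 + 22.596 = 70.873 sabins.
NR = 10·log₁₀(70.873/48.277) = 1.7 dB.

1.7 dB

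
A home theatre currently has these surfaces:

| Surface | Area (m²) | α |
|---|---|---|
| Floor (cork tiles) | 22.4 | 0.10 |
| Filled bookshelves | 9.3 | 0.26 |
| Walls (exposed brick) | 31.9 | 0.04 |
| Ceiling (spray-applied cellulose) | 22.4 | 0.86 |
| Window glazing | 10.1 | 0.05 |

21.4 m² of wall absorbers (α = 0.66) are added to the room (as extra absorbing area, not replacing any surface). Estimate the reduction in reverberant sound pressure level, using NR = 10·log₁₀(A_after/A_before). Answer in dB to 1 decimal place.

Equivalent absorption area: A_before = 22.4*0.10 + 9.3*0.26 + 31.9*0.04 + 22.4*0.86 + 10.1*0.05 = 25.703 m².
Treatment contributes 21.4·0.66 = 14.124 sabins.
New total A_after = 39.827 sabins.
Reduction = 10 log₁₀(A_after/A_before) = 10 log₁₀(1.5495) = 1.9 dB.

1.9 dB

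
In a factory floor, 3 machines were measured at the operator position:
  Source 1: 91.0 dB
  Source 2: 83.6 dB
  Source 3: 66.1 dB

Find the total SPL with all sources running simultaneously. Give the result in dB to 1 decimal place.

91.7 dB

Σ 10^(Lᵢ/10) = 1.492e+09.
Back to dB: 10·log₁₀ Σ = 91.7 dB.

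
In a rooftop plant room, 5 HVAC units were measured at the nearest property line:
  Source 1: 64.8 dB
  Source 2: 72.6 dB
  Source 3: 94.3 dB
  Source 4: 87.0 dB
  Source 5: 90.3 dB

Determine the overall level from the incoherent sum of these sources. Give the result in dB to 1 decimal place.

Converting to relative power and adding: 10^(64.8/10) + 10^(72.6/10) + 10^(94.3/10) + 10^(87.0/10) + 10^(90.3/10) = 4.285e+09.
Back to dB: 10·log₁₀ Σ = 96.3 dB.

96.3 dB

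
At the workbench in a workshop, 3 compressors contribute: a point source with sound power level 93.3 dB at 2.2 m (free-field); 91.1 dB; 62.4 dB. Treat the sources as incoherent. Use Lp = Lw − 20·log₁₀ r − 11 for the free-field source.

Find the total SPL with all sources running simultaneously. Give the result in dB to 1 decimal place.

91.2 dB

Source at 2.2 m: Lp = 93.3 − 20·log₁₀(2.2) − 11 = 75.5 dB.
Σ 10^(Lᵢ/10) = 1.325e+09.
L_total = 10·log₁₀(1.325e+09) = 91.2 dB.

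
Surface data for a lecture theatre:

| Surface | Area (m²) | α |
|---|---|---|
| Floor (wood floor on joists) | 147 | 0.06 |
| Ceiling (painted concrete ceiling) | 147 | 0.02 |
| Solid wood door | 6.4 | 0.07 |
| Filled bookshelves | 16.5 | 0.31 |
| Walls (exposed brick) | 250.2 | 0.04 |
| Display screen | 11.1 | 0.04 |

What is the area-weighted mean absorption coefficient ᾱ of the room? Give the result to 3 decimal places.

0.048

S = Σ Sᵢ = 147 + 147 + 6.4 + 16.5 + 250.2 + 11.1 = 578.2 m².
Weighted sum Σ Sα = 27.775.
ᾱ = 27.775 / 578.2 = 0.048.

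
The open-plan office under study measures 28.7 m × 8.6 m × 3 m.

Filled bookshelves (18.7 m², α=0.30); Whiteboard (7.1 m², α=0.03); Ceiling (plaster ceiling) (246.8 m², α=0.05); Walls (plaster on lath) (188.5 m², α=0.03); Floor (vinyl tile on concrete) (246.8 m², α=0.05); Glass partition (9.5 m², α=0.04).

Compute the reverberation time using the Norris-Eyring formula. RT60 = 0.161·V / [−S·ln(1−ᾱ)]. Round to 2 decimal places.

S = Σ Sᵢ = 717.4 m².
Σ(Sᵢαᵢ) = 18.7·0.30 + 7.1·0.03 + 246.8·0.05 + 188.5·0.03 + 246.8·0.05 + 9.5·0.04 = 36.538.
ᾱ = 36.538 / 717.4 = 0.0509.
Eyring denominator: −S ln(1−ᾱ) = 37.478.
V = 28.7 × 8.6 × 3 = 740.46 m³.
RT60 = 0.161 × 740.46 / 37.478 = 3.18 s.

3.18 s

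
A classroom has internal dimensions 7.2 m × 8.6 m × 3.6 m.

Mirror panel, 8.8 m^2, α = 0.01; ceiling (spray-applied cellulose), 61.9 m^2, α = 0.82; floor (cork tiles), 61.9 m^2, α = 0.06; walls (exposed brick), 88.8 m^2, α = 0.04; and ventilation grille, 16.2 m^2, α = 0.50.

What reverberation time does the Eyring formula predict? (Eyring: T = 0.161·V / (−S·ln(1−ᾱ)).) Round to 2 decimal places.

0.46 s

Total surface area S = 8.8 + 61.9 + 61.9 + 88.8 + 16.2 = 237.6 m^2.
Absorption A = 8.8×0.01 + 61.9×0.82 + 61.9×0.06 + 88.8×0.04 + 16.2×0.50 = 66.212 sabins.
Mean coefficient ᾱ = A/S = 0.2787.
−S·ln(1−ᾱ) = −237.6 × ln(1 − 0.2787) = 77.624.
V = 7.2 × 8.6 × 3.6 = 222.912 m³.
RT60 = 0.161 × 222.912 / 77.624 = 0.46 s.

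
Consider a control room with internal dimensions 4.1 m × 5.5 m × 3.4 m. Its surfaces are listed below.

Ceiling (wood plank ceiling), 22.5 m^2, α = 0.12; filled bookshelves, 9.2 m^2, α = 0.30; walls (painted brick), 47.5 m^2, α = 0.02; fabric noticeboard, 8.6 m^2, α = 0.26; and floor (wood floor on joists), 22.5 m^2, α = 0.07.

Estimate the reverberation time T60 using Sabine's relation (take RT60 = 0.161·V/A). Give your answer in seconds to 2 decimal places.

A = Σ Sᵢαᵢ = 22.5·0.12 + 9.2·0.30 + 47.5·0.02 + 8.6·0.26 + 22.5·0.07 = 10.221 sabins.
Volume V = 4.1 × 5.5 × 3.4 = 76.67 m³.
T = 0.161 V/A = 0.161·76.67/10.221 = 1.21 s.

1.21 s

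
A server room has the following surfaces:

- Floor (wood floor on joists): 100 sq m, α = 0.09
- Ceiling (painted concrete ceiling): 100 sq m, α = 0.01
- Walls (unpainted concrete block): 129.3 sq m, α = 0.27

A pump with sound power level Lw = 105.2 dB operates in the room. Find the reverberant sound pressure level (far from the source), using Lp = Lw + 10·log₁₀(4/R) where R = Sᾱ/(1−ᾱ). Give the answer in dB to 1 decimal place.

A = 44.911 sabins; S = 329.3 sq m.
ᾱ = 44.911/329.3 = 0.1364; R = Sᾱ/(1−ᾱ) = 44.911/(1−0.1364) = 52.004 sq m.
Lp = Lw + 10 log₁₀(4/R) = 105.2 -11.14 = 94.1 dB.

94.1 dB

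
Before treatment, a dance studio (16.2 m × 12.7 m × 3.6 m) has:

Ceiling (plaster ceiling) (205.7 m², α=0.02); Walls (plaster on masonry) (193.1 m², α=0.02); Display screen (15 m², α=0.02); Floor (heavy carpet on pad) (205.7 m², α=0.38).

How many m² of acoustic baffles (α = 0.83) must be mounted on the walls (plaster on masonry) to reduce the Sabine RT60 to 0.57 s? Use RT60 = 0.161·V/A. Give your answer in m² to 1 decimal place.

151.6

Summing Sᵢαᵢ: 4.114 + 3.862 + 0.300 + 78.166 → A₁ = 86.442 sabins.
V = 740.664 m³. Target absorption A₂ = 0.161 × 740.664 / 0.57 = 209.205 sabins.
Absorption to add: 209.205 − 86.442 = 122.763 sabins.
Net gain per m²: Δα = 0.83 − 0.02 = 0.81.
Panel area = 122.763 / 0.81 = 151.6 m².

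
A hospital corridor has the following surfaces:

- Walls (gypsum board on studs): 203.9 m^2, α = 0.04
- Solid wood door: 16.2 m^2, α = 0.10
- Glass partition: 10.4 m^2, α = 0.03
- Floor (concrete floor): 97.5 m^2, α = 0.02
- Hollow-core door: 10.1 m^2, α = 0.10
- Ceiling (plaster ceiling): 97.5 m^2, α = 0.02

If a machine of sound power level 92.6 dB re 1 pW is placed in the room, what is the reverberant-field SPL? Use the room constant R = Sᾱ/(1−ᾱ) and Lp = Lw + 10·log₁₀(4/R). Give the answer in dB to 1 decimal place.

86.7 dB

A = 14.998 sabins; S = 435.6 m^2.
ᾱ = 14.998/435.6 = 0.0344; R = Sᾱ/(1−ᾱ) = 14.998/(1−0.0344) = 15.532 m^2.
Lp = Lw + 10 log₁₀(4/R) = 92.6 -5.89 = 86.7 dB.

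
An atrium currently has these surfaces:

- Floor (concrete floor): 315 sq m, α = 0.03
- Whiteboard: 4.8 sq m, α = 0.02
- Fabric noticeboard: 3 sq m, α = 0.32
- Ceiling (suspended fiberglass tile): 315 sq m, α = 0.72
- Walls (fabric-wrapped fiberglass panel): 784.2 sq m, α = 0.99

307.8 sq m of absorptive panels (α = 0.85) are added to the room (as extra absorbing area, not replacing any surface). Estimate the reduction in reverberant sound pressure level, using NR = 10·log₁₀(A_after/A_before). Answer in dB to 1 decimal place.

Summing Sᵢαᵢ: 9.450 + 0.096 + 0.960 + 226.800 + 776.358 → A_before = 1013.664 sabins.
Added absorption = 307.8 × 0.85 = 261.630 sabins.
New total A_after = 1275.294 sabins.
Reduction = 10 log₁₀(A_after/A_before) = 10 log₁₀(1.2581) = 1.0 dB.

1.0 dB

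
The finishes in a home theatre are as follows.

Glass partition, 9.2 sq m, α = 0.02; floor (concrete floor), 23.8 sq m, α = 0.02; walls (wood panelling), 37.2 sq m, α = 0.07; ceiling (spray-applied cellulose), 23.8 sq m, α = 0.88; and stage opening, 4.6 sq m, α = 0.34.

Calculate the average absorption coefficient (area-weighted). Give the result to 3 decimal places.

S = Σ Sᵢ = 9.2 + 23.8 + 37.2 + 23.8 + 4.6 = 98.6 sq m.
A = 9.2·0.02 + 23.8·0.02 + 37.2·0.07 + 23.8·0.88 + 4.6·0.34 = 25.772 sabins.
ᾱ = A/S = 0.261.

0.261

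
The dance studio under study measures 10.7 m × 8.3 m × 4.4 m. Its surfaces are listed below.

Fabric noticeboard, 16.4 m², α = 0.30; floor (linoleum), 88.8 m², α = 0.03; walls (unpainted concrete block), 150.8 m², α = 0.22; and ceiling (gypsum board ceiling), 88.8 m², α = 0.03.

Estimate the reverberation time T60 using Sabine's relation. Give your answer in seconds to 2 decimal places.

A = Σ Sᵢαᵢ = 16.4*0.30 + 88.8*0.03 + 150.8*0.22 + 88.8*0.03 = 43.424 sabins.
Room volume: 390.764 m³.
RT60 = 0.161 · V / A = 0.161 × 390.764 / 43.424 = 1.45 s.

1.45 sec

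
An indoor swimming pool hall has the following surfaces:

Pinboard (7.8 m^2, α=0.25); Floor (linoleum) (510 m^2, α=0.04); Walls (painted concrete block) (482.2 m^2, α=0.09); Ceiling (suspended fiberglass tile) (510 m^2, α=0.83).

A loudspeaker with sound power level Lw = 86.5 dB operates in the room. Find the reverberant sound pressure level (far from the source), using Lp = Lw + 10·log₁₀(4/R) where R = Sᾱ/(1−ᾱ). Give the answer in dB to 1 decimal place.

Σ(Sᵢαᵢ) = 7.8·0.25 + 510·0.04 + 482.2·0.09 + 510·0.83 = 489.048; total area S = 1510.0 m^2.
ᾱ = 489.048/1510.0 = 0.3239; R = Sᾱ/(1−ᾱ) = 489.048/(1−0.3239) = 723.337 m^2.
Lp = 86.5 + 10·log₁₀(4/723.337) = 86.5 + (-22.57) = 63.9 dB.

63.9 dB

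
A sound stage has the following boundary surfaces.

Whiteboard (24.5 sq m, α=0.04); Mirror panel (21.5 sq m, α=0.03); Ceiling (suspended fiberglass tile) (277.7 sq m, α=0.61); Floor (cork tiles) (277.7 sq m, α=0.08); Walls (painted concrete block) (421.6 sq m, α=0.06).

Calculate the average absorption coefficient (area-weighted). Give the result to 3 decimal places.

0.214

S = Σ Sᵢ = 24.5 + 21.5 + 277.7 + 277.7 + 421.6 = 1023.0 sq m.
Weighted sum Σ Sα = 218.534.
ᾱ = 218.534 / 1023.0 = 0.214.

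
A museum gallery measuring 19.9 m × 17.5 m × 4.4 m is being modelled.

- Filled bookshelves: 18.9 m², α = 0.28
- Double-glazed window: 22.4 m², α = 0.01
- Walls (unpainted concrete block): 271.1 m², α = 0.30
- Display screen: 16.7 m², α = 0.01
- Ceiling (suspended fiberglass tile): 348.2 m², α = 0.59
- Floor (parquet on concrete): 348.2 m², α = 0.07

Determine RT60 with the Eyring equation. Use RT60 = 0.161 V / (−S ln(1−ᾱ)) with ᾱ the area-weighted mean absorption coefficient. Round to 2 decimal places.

0.65 seconds

Total surface area S = 18.9 + 22.4 + 271.1 + 16.7 + 348.2 + 348.2 = 1025.5 m².
Absorption A = 18.9×0.28 + 22.4×0.01 + 271.1×0.30 + 16.7×0.01 + 348.2×0.59 + 348.2×0.07 = 316.825 sabins.
ᾱ = 316.825 / 1025.5 = 0.3089.
−S·ln(1−ᾱ) = −1025.5 × ln(1 − 0.3089) = 378.892.
V = 19.9 × 17.5 × 4.4 = 1532.3 m³.
RT60 = 0.161 × 1532.3 / 378.892 = 0.65 s.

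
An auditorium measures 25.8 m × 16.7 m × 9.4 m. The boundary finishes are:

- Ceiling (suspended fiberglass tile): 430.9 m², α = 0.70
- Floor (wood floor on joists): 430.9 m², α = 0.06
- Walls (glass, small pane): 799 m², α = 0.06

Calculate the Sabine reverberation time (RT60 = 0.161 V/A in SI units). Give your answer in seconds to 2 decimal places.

1.74 seconds

Total absorption A = 430.9*0.70 + 430.9*0.06 + 799*0.06
  = 301.630 + 25.854 + 47.940 = 375.424 m² sabins.
V = 25.8·16.7·9.4 = 4050.084 m³.
T = 0.161 V/A = 0.161·4050.084/375.424 = 1.74 s.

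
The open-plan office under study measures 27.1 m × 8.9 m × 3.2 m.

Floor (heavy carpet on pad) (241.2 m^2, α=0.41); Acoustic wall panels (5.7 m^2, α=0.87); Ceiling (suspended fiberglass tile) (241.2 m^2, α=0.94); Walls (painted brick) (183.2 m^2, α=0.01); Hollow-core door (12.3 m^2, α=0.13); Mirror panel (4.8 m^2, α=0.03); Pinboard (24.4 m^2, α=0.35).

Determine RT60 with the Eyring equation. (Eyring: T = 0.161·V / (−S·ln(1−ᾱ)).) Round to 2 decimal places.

0.27 seconds

Total surface area S = 241.2 + 5.7 + 241.2 + 183.2 + 12.3 + 4.8 + 24.4 = 712.8 m^2.
Σ(Sᵢαᵢ) = 241.2×0.41 + 5.7×0.87 + 241.2×0.94 + 183.2×0.01 + 12.3×0.13 + 4.8×0.03 + 24.4×0.35 = 342.694.
Mean coefficient ᾱ = A/S = 0.4808.
−S·ln(1−ᾱ) = −712.8 × ln(1 − 0.4808) = 467.216.
V = 27.1 × 8.9 × 3.2 = 771.808 m³.
RT60 = 0.161 × 771.808 / 467.216 = 0.27 s.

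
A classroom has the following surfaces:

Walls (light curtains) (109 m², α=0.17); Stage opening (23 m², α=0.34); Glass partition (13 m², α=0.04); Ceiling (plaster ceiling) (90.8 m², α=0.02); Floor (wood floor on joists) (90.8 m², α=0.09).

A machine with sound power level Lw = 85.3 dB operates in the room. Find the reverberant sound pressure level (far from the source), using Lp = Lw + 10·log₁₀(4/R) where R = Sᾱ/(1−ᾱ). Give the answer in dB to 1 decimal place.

75.1 dB

Σ(Sᵢαᵢ) = 109×0.17 + 23×0.34 + 13×0.04 + 90.8×0.02 + 90.8×0.09 = 36.858; total area S = 326.6 m².
ᾱ = 36.858/326.6 = 0.1129; R = Sᾱ/(1−ᾱ) = 36.858/(1−0.1129) = 41.549 m².
Lp = 85.3 + 10·log₁₀(4/41.549) = 85.3 + (-10.17) = 75.1 dB.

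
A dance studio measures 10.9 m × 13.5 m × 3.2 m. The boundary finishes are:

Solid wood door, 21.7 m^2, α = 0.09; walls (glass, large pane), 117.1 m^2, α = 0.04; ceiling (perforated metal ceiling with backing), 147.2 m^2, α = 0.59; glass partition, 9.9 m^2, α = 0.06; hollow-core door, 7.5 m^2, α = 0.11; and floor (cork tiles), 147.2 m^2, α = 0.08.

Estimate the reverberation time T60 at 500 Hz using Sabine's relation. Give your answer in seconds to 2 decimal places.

Equivalent absorption area: A = 21.7×0.09 + 117.1×0.04 + 147.2×0.59 + 9.9×0.06 + 7.5×0.11 + 147.2×0.08 = 106.680 m^2.
Volume V = 10.9 × 13.5 × 3.2 = 470.88 m³.
Sabine: RT60 = 0.161 × 470.88 / 106.680 = 0.71 s.

0.71 s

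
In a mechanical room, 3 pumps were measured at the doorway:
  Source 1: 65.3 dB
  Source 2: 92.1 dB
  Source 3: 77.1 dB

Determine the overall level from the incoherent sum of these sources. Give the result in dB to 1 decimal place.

92.2 dB

Σ 10^(Lᵢ/10) = 1.676e+09.
Back to dB: 10·log₁₀ Σ = 92.2 dB.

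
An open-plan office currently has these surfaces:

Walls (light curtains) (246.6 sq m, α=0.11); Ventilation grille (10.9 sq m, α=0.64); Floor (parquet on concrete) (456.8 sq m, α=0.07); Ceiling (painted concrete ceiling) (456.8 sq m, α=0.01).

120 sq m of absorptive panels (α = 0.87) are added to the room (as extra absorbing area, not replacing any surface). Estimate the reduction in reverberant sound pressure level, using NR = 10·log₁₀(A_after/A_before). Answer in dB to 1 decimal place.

A_before = Σ Sᵢαᵢ = 246.6×0.11 + 10.9×0.64 + 456.8×0.07 + 456.8×0.01 = 70.646 sabins.
Added absorption = 120 × 0.87 = 104.400 sabins.
New total A_after = 175.046 sabins.
Reduction = 10 log₁₀(A_after/A_before) = 10 log₁₀(2.4778) = 3.9 dB.

3.9 dB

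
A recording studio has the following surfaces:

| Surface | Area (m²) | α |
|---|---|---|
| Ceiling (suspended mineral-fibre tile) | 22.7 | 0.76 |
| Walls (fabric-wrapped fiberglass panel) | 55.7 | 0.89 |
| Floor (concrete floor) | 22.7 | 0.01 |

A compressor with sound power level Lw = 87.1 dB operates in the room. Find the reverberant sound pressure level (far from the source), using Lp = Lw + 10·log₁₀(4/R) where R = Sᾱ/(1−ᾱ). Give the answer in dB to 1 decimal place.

A = 67.052 sabins; S = 101.1 m².
ᾱ = 67.052/101.1 = 0.6632; R = Sᾱ/(1−ᾱ) = 67.052/(1−0.6632) = 199.086 m².
Lp = Lw + 10 log₁₀(4/R) = 87.1 -16.97 = 70.1 dB.

70.1 dB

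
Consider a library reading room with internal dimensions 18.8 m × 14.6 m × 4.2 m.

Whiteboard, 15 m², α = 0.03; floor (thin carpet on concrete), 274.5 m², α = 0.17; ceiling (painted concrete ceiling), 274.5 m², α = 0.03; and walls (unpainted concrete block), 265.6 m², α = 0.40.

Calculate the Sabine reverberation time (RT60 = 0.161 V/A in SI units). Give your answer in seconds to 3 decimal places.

1.149 s

Equivalent absorption area: A = 15·0.03 + 274.5·0.17 + 274.5·0.03 + 265.6·0.40 = 161.590 m².
Room volume: 1152.816 m³.
T = 0.161 V/A = 0.161·1152.816/161.590 = 1.149 s.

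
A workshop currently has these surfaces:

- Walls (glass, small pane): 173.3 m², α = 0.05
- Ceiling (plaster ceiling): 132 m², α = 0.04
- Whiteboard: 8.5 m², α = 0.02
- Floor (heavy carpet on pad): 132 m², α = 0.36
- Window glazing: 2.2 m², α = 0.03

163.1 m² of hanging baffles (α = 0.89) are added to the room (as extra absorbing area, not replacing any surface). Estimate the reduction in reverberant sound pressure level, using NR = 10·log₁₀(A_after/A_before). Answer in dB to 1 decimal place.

A_before = Σ Sᵢαᵢ = 173.3×0.05 + 132×0.04 + 8.5×0.02 + 132×0.36 + 2.2×0.03 = 61.701 sabins.
Added absorption = 163.1 × 0.89 = 145.159 sabins.
A_after = 61.701 + 145.159 = 206.860 sabins.
NR = 10·log₁₀(206.860/61.701) = 5.3 dB.

5.3 dB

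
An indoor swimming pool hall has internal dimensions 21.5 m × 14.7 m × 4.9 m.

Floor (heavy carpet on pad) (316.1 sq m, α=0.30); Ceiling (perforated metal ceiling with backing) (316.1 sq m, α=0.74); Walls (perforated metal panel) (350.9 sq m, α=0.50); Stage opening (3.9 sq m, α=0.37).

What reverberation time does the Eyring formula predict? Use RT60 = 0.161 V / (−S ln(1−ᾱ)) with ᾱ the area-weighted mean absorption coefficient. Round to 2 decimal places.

0.35 sec

Total surface area S = 316.1 + 316.1 + 350.9 + 3.9 = 987.0 sq m.
Absorption A = 316.1×0.30 + 316.1×0.74 + 350.9×0.50 + 3.9×0.37 = 505.637 sabins.
ᾱ = 505.637 / 987.0 = 0.5123.
Eyring denominator: −S ln(1−ᾱ) = 708.720.
V = 21.5 × 14.7 × 4.9 = 1548.645 m³.
T = 0.161·V/[−S·ln(1−ᾱ)] = 0.161·1548.645/708.720 = 0.35 s.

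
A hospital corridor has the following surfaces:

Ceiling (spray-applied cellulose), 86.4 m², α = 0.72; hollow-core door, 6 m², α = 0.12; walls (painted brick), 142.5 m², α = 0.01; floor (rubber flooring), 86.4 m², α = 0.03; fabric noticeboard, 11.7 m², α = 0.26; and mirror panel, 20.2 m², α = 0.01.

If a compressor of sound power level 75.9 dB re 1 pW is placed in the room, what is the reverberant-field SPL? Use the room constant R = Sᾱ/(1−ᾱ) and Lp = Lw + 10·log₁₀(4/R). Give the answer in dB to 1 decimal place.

62.5 dB

Σ(Sᵢαᵢ) = 86.4×0.72 + 6×0.12 + 142.5×0.01 + 86.4×0.03 + 11.7×0.26 + 20.2×0.01 = 70.189; total area S = 353.2 m².
ᾱ = 0.1987, so room constant R = A/(1−ᾱ) = 87.594 m².
Lp = Lw + 10 log₁₀(4/R) = 75.9 -13.40 = 62.5 dB.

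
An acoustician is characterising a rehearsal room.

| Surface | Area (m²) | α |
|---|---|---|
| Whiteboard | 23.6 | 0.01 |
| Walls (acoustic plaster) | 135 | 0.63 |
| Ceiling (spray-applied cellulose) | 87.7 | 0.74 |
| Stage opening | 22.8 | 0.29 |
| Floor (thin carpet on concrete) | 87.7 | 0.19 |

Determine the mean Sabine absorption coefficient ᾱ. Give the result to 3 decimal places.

0.486

Total surface area S = 356.8 m².
A = 23.6×0.01 + 135×0.63 + 87.7×0.74 + 22.8×0.29 + 87.7×0.19 = 173.459 sabins.
ᾱ = A/S = 0.486.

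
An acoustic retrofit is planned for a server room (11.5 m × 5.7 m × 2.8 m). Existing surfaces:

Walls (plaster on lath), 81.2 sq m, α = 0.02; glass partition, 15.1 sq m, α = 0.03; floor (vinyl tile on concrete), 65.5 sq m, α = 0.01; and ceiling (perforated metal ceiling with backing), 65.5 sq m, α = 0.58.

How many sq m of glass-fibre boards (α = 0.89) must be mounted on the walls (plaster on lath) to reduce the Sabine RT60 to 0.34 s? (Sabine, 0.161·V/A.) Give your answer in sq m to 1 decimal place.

Total absorption A₁ = 81.2×0.02 + 15.1×0.03 + 65.5×0.01 + 65.5×0.58
  = 1.624 + 0.453 + 0.655 + 37.990 = 40.722 sq m sabins.
Required A₂ = 0.161·183.54/0.34 = 86.912 sabins.
ΔA needed = 86.912 − 40.722 = 46.190 sabins.
Each sq m of panel replacing the walls (plaster on lath) adds (0.89 − 0.02) = 0.87 sabins.
Area = ΔA/Δα = 46.190/0.87 = 53.1 sq m.

53.1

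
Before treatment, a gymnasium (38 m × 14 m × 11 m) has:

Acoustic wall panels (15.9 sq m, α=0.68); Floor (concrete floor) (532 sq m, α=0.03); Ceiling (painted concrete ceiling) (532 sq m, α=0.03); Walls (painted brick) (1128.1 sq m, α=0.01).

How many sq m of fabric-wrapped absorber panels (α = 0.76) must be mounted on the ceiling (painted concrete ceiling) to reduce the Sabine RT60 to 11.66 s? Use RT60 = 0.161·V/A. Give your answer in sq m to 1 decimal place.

A₁ = Σ Sᵢαᵢ = 15.9×0.68 + 532×0.03 + 532×0.03 + 1128.1×0.01 = 54.013 sabins.
V = 5852 m³. Target absorption A₂ = 0.161 × 5852 / 11.66 = 80.804 sabins.
Absorption to add: 80.804 − 54.013 = 26.791 sabins.
Each sq m of panel replacing the ceiling (painted concrete ceiling) adds (0.76 − 0.03) = 0.73 sabins.
Panel area = 26.791 / 0.73 = 36.7 sq m.

36.7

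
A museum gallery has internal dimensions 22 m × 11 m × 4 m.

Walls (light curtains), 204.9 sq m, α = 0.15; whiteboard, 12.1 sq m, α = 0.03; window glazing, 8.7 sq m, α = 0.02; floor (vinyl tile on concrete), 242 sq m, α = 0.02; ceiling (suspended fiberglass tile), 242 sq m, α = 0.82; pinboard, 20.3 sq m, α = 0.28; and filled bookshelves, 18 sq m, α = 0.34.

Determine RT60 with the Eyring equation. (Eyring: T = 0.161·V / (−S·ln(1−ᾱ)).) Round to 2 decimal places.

S = Σ Sᵢ = 748.0 sq m.
Absorption A = 204.9·0.15 + 12.1·0.03 + 8.7·0.02 + 242·0.02 + 242·0.82 + 20.3·0.28 + 18·0.34 = 246.356 sabins.
Mean coefficient ᾱ = A/S = 0.3294.
−S·ln(1−ᾱ) = −748.0 × ln(1 − 0.3294) = 298.888.
V = 22 × 11 × 4 = 968 m³.
RT60 = 0.161 × 968 / 298.888 = 0.52 s.

0.52 s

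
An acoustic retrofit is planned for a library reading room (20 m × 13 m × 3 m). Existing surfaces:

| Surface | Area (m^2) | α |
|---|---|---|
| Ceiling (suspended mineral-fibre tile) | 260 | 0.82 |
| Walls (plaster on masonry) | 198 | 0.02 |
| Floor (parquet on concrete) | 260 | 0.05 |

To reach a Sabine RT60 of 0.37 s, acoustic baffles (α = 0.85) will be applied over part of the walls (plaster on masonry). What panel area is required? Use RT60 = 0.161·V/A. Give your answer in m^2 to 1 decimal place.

Total absorption A₁ = 260*0.82 + 198*0.02 + 260*0.05
  = 213.200 + 3.960 + 13.000 = 230.160 m^2 sabins.
Required A₂ = 0.161·780/0.37 = 339.405 sabins.
Absorption to add: 339.405 − 230.160 = 109.245 sabins.
Each m^2 of panel replacing the walls (plaster on masonry) adds (0.85 − 0.02) = 0.83 sabins.
Panel area = 109.245 / 0.83 = 131.6 m^2.

131.6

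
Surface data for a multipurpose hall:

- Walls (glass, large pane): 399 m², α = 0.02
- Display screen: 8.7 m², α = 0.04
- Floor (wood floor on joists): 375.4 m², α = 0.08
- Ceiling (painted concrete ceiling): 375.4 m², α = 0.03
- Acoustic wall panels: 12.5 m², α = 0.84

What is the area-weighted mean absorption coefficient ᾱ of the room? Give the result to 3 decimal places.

0.051

S = Σ Sᵢ = 399 + 8.7 + 375.4 + 375.4 + 12.5 = 1171.0 m².
A = 399*0.02 + 8.7*0.04 + 375.4*0.08 + 375.4*0.03 + 12.5*0.84 = 60.122 sabins.
ᾱ = 60.122 / 1171.0 = 0.051.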